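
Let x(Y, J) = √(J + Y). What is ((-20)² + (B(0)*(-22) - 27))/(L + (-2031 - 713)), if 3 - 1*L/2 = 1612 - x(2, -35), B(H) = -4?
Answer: -124931/1615708 - 461*I*√33/17772788 ≈ -0.077323 - 0.00014901*I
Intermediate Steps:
L = -3218 + 2*I*√33 (L = 6 - 2*(1612 - √(-35 + 2)) = 6 - 2*(1612 - √(-33)) = 6 - 2*(1612 - I*√33) = 6 + (-3224 + 2*I*√33) = -3218 + 2*I*√33 ≈ -3218.0 + 11.489*I)
((-20)² + (B(0)*(-22) - 27))/(L + (-2031 - 713)) = ((-20)² + (-4*(-22) - 27))/((-3218 + 2*I*√33) + (-2031 - 713)) = (400 + (88 - 27))/((-3218 + 2*I*√33) - 2744) = (400 + 61)/(-5962 + 2*I*√33) = 461/(-5962 + 2*I*√33)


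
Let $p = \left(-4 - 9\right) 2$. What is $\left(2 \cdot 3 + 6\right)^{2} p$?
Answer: $-3744$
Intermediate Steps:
$p = -26$ ($p = \left(-13\right) 2 = -26$)
$\left(2 \cdot 3 + 6\right)^{2} p = \left(2 \cdot 3 + 6\right)^{2} \left(-26\right) = \left(6 + 6\right)^{2} \left(-26\right) = 12^{2} \left(-26\right) = 144 \left(-26\right) = -3744$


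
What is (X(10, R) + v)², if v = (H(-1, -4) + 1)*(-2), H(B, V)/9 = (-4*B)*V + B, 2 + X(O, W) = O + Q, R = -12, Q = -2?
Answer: 96100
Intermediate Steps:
X(O, W) = -4 + O (X(O, W) = -2 + (O - 2) = -2 + (-2 + O) = -4 + O)
H(B, V) = 9*B - 36*B*V (H(B, V) = 9*((-4*B)*V + B) = 9*(-4*B*V + B) = 9*(B - 4*B*V) = 9*B - 36*B*V)
v = 304 (v = (9*(-1)*(1 - 4*(-4)) + 1)*(-2) = (9*(-1)*(1 + 16) + 1)*(-2) = (9*(-1)*17 + 1)*(-2) = (-153 + 1)*(-2) = -152*(-2) = 304)
(X(10, R) + v)² = ((-4 + 10) + 304)² = (6 + 304)² = 310² = 96100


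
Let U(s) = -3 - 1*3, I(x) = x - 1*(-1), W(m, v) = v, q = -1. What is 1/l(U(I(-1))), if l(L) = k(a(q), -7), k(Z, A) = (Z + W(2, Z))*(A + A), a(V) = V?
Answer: 1/28 ≈ 0.035714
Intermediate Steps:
I(x) = 1 + x (I(x) = x + 1 = 1 + x)
k(Z, A) = 4*A*Z (k(Z, A) = (Z + Z)*(A + A) = (2*Z)*(2*A) = 4*A*Z)
U(s) = -6 (U(s) = -3 - 3 = -6)
l(L) = 28 (l(L) = 4*(-7)*(-1) = 28)
1/l(U(I(-1))) = 1/28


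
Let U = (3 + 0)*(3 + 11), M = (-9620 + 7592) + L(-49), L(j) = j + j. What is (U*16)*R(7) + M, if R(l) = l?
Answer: 2578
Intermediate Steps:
L(j) = 2*j
M = -2126 (M = (-9620 + 7592) + 2*(-49) = -2028 - 98 = -2126)
U = 42 (U = 3*14 = 42)
(U*16)*R(7) + M = (42*16)*7 - 2126 = 672*7 - 2126 = 4704 - 2126 = 2578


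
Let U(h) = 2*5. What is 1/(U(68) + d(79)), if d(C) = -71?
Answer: -1/61 ≈ -0.016393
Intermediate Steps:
U(h) = 10
1/(U(68) + d(79)) = 1/(10 - 71) = 1/(-61) = -1/61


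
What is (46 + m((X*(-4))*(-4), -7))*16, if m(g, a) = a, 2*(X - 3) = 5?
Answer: 624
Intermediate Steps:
X = 11/2 (X = 3 + (½)*5 = 3 + 5/2 = 11/2 ≈ 5.5000)
(46 + m((X*(-4))*(-4), -7))*16 = (46 - 7)*16 = 39*16 = 624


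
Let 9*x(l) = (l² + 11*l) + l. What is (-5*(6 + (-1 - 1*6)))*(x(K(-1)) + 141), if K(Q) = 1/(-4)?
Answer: 101285/144 ≈ 703.37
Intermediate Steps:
K(Q) = -¼
x(l) = l²/9 + 4*l/3 (x(l) = ((l² + 11*l) + l)/9 = (l² + 12*l)/9 = l²/9 + 4*l/3)
(-5*(6 + (-1 - 1*6)))*(x(K(-1)) + 141) = (-5*(6 + (-1 - 1*6)))*((⅑)*(-¼)*(12 - ¼) + 141) = (-5*(6 + (-1 - 6)))*((⅑)*(-¼)*(47/4) + 141) = (-5*(6 - 7))*(-47/144 + 141) = -5*(-1)*(20257/144) = 5*(20257/144) = 101285/144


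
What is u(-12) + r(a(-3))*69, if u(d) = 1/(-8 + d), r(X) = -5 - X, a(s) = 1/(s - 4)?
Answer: -46927/140 ≈ -335.19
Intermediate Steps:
a(s) = 1/(-4 + s)
u(-12) + r(a(-3))*69 = 1/(-8 - 12) + (-5 - 1/(-4 - 3))*69 = 1/(-20) + (-5 - 1/(-7))*69 = -1/20 + (-5 - 1*(-⅐))*69 = -1/20 + (-5 + ⅐)*69 = -1/20 - 34/7*69 = -1/20 - 2346/7 = -46927/140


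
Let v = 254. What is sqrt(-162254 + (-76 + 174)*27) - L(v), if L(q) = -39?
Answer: 39 + 2*I*sqrt(39902) ≈ 39.0 + 399.51*I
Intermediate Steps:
sqrt(-162254 + (-76 + 174)*27) - L(v) = sqrt(-162254 + (-76 + 174)*27) - 1*(-39) = sqrt(-162254 + 98*27) + 39 = sqrt(-162254 + 2646) + 39 = sqrt(-159608) + 39 = 2*I*sqrt(39902) + 39 = 39 + 2*I*sqrt(39902)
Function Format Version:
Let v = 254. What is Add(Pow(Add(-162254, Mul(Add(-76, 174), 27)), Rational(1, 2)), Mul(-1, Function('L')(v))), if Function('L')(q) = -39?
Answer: Add(39, Mul(2, I, Pow(39902, Rational(1, 2)))) ≈ Add(39.000, Mul(399.51, I))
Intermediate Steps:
Add(Pow(Add(-162254, Mul(Add(-76, 174), 27)), Rational(1, 2)), Mul(-1, Function('L')(v))) = Add(Pow(Add(-162254, Mul(Add(-76, 174), 27)), Rational(1, 2)), Mul(-1, -39)) = Add(Pow(Add(-162254, Mul(98, 27)), Rational(1, 2)), 39) = Add(Pow(Add(-162254, 2646), Rational(1, 2)), 39) = Add(Pow(-159608, Rational(1, 2)), 39) = Add(Mul(2, I, Pow(39902, Rational(1, 2))), 39) = Add(39, Mul(2, I, Pow(39902, Rational(1, 2))))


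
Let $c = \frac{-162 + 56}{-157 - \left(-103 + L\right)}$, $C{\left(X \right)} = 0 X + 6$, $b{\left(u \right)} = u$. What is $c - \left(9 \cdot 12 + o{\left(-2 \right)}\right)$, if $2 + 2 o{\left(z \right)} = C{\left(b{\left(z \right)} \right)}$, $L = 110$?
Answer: $- \frac{8967}{82} \approx -109.35$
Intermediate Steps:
$C{\left(X \right)} = 6$ ($C{\left(X \right)} = 0 + 6 = 6$)
$o{\left(z \right)} = 2$ ($o{\left(z \right)} = -1 + \frac{1}{2} \cdot 6 = -1 + 3 = 2$)
$c = \frac{53}{82}$ ($c = \frac{-162 + 56}{-157 + \left(103 - 110\right)} = - \frac{106}{-157 + \left(103 - 110\right)} = - \frac{106}{-157 - 7} = - \frac{106}{-164} = \left(-106\right) \left(- \frac{1}{164}\right) = \frac{53}{82} \approx 0.64634$)
$c - \left(9 \cdot 12 + o{\left(-2 \right)}\right) = \frac{53}{82} - \left(9 \cdot 12 + 2\right) = \frac{53}{82} - \left(108 + 2\right) = \frac{53}{82} - 110 = - \frac{8967}{82}$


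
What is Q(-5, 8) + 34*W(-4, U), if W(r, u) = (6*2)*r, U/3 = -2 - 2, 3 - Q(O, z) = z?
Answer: -1637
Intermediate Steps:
Q(O, z) = 3 - z
U = -12 (U = 3*(-2 - 2) = 3*(-4) = -12)
W(r, u) = 12*r
Q(-5, 8) + 34*W(-4, U) = (3 - 1*8) + 34*(12*(-4)) = (3 - 8) + 34*(-48) = -5 - 1632 = -1637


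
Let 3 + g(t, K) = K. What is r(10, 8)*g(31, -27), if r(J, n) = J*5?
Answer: -1500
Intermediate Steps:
g(t, K) = -3 + K
r(J, n) = 5*J
r(10, 8)*g(31, -27) = (5*10)*(-3 - 27) = 50*(-30) = -1500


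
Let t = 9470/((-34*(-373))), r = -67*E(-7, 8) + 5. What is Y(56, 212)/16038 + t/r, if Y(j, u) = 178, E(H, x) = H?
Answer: 101823797/8034059682 ≈ 0.012674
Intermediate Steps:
r = 474 (r = -67*(-7) + 5 = 469 + 5 = 474)
t = 4735/6341 (t = 9470/12682 = 9470*(1/12682) = 4735/6341 ≈ 0.74673)
Y(56, 212)/16038 + t/r = 178/16038 + (4735/6341)/474 = 178*(1/16038) + (4735/6341)*(1/474) = 89/8019 + 4735/3005634 = 101823797/8034059682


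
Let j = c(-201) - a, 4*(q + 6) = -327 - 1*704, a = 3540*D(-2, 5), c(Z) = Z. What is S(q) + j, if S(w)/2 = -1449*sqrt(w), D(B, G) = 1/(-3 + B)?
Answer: 507 - 1449*I*sqrt(1055) ≈ 507.0 - 47065.0*I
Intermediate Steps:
a = -708 (a = 3540/(-3 - 2) = 3540/(-5) = 3540*(-1/5) = -708)
q = -1055/4 (q = -6 + (-327 - 1*704)/4 = -6 + (-327 - 704)/4 = -6 + (1/4)*(-1031) = -6 - 1031/4 = -1055/4 ≈ -263.75)
j = 507 (j = -201 - 1*(-708) = -201 + 708 = 507)
S(w) = -2898*sqrt(w) (S(w) = 2*(-1449*sqrt(w)) = -2898*sqrt(w))
S(q) + j = -1449*I*sqrt(1055) + 507 = 507 - 1449*I*sqrt(1055)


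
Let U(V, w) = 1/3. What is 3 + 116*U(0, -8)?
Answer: 125/3 ≈ 41.667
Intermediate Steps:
U(V, w) = ⅓
3 + 116*U(0, -8) = 3 + 116*(⅓) = 3 + 116/3 = 125/3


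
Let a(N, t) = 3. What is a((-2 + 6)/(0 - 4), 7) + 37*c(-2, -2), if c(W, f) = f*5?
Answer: -367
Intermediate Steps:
c(W, f) = 5*f
a((-2 + 6)/(0 - 4), 7) + 37*c(-2, -2) = 3 + 37*(5*(-2)) = 3 + 37*(-10) = 3 - 370 = -367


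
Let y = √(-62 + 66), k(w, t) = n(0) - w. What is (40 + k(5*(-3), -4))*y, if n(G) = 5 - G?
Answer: 120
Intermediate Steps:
k(w, t) = 5 - w (k(w, t) = (5 - 1*0) - w = (5 + 0) - w = 5 - w)
y = 2 (y = √4 = 2)
(40 + k(5*(-3), -4))*y = (40 + (5 - 5*(-3)))*2 = (40 + (5 - 1*(-15)))*2 = (40 + (5 + 15))*2 = (40 + 20)*2 = 60*2 = 120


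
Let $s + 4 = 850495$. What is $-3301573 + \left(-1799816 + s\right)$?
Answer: $-4250898$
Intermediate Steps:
$s = 850491$ ($s = -4 + 850495 = 850491$)
$-3301573 + \left(-1799816 + s\right) = -3301573 + \left(-1799816 + 850491\right) = -3301573 - 949325 = -4250898$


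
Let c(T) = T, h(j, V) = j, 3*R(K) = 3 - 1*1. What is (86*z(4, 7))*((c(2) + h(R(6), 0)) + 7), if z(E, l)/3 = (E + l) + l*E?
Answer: 97266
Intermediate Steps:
R(K) = ⅔ (R(K) = (3 - 1*1)/3 = (3 - 1)/3 = (⅓)*2 = ⅔)
z(E, l) = 3*E + 3*l + 3*E*l (z(E, l) = 3*((E + l) + l*E) = 3*((E + l) + E*l) = 3*(E + l + E*l) = 3*E + 3*l + 3*E*l)
(86*z(4, 7))*((c(2) + h(R(6), 0)) + 7) = (86*(3*4 + 3*7 + 3*4*7))*((2 + ⅔) + 7) = (86*(12 + 21 + 84))*(8/3 + 7) = (86*117)*(29/3) = 10062*(29/3) = 97266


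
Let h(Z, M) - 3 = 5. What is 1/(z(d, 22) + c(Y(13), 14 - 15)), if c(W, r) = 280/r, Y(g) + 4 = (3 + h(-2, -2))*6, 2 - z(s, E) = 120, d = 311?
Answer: -1/398 ≈ -0.0025126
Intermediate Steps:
h(Z, M) = 8 (h(Z, M) = 3 + 5 = 8)
z(s, E) = -118 (z(s, E) = 2 - 1*120 = 2 - 120 = -118)
Y(g) = 62 (Y(g) = -4 + (3 + 8)*6 = -4 + 11*6 = -4 + 66 = 62)
1/(z(d, 22) + c(Y(13), 14 - 15)) = 1/(-118 + 280/(14 - 15)) = 1/(-118 + 280/(-1)) = 1/(-118 + 280*(-1)) = 1/(-118 - 280) = 1/(-398) = -1/398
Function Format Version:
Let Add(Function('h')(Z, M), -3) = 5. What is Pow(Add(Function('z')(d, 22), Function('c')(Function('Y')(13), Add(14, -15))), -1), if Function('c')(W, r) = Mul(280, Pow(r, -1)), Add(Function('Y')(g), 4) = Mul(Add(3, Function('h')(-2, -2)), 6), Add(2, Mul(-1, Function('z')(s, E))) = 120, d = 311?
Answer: Rational(-1, 398) ≈ -0.0025126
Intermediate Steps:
Function('h')(Z, M) = 8 (Function('h')(Z, M) = Add(3, 5) = 8)
Function('z')(s, E) = -118 (Function('z')(s, E) = Add(2, Mul(-1, 120)) = Add(2, -120) = -118)
Function('Y')(g) = 62 (Function('Y')(g) = Add(-4, Mul(Add(3, 8), 6)) = Add(-4, Mul(11, 6)) = Add(-4, 66) = 62)
Pow(Add(Function('z')(d, 22), Function('c')(Function('Y')(13), Add(14, -15))), -1) = Pow(Add(-118, Mul(280, Pow(Add(14, -15), -1))), -1) = Pow(Add(-118, Mul(280, Pow(-1, -1))), -1) = Pow(Add(-118, Mul(280, -1)), -1) = Pow(Add(-118, -280), -1) = Pow(-398, -1) = Rational(-1, 398)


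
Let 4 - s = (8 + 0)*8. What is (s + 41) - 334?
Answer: -353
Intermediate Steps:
s = -60 (s = 4 - (8 + 0)*8 = 4 - 8*8 = 4 - 1*64 = 4 - 64 = -60)
(s + 41) - 334 = (-60 + 41) - 334 = -19 - 334 = -353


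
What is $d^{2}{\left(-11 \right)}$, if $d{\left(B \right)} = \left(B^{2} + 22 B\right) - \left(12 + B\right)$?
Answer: $14884$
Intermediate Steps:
$d{\left(B \right)} = -12 + B^{2} + 21 B$
$d^{2}{\left(-11 \right)} = \left(-12 + \left(-11\right)^{2} + 21 \left(-11\right)\right)^{2} = \left(-12 + 121 - 231\right)^{2} = \left(-122\right)^{2} = 14884$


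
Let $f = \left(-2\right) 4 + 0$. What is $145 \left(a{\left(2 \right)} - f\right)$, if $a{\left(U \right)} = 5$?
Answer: $1885$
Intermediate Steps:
$f = -8$ ($f = -8 + 0 = -8$)
$145 \left(a{\left(2 \right)} - f\right) = 145 \left(5 - -8\right) = 145 \left(5 + 8\right) = 145 \cdot 13 = 1885$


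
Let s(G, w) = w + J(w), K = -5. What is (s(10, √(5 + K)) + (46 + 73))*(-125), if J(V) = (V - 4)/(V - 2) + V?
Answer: -15125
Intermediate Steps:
J(V) = V + (-4 + V)/(-2 + V) (J(V) = (-4 + V)/(-2 + V) + V = V + (-4 + V)/(-2 + V))
s(G, w) = w + (-4 + w² - w)/(-2 + w)
(s(10, √(5 + K)) + (46 + 73))*(-125) = ((-4 - 3*√(5 - 5) + 2*(√(5 - 5))²)/(-2 + √(5 - 5)) + (46 + 73))*(-125) = ((-4 - 3*√0 + 2*(√0)²)/(-2 + √0) + 119)*(-125) = ((-4 - 3*0 + 2*0²)/(-2 + 0) + 119)*(-125) = ((-4 + 0 + 2*0)/(-2) + 119)*(-125) = (-(-4 + 0 + 0)/2 + 119)*(-125) = (-½*(-4) + 119)*(-125) = (2 + 119)*(-125) = 121*(-125) = -15125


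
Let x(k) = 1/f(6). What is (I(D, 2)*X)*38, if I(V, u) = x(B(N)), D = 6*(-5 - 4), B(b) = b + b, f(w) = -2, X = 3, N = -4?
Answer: -57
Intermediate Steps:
B(b) = 2*b
x(k) = -½ (x(k) = 1/(-2) = -½)
D = -54 (D = 6*(-9) = -54)
I(V, u) = -½
(I(D, 2)*X)*38 = -½*3*38 = -3/2*38 = -57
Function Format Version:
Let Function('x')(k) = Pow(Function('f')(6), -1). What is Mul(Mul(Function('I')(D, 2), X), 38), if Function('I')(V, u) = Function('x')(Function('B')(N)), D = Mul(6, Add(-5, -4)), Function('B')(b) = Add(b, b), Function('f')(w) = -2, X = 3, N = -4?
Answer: -57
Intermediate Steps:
Function('B')(b) = Mul(2, b)
Function('x')(k) = Rational(-1, 2) (Function('x')(k) = Pow(-2, -1) = Rational(-1, 2))
D = -54 (D = Mul(6, -9) = -54)
Function('I')(V, u) = Rational(-1, 2)
Mul(Mul(Function('I')(D, 2), X), 38) = Mul(Mul(Rational(-1, 2), 3), 38) = Mul(Rational(-3, 2), 38) = -57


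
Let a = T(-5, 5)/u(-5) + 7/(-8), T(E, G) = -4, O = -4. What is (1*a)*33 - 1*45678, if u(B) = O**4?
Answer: -2925273/64 ≈ -45707.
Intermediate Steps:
u(B) = 256 (u(B) = (-4)**4 = 256)
a = -57/64 (a = -4/256 + 7/(-8) = -4*1/256 + 7*(-1/8) = -1/64 - 7/8 = -57/64 ≈ -0.89063)
(1*a)*33 - 1*45678 = (1*(-57/64))*33 - 1*45678 = -57/64*33 - 45678 = -1881/64 - 45678 = -2925273/64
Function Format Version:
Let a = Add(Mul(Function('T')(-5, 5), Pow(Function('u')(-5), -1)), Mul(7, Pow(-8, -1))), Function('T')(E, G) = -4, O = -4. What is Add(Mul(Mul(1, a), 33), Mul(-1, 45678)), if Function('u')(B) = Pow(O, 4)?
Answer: Rational(-2925273, 64) ≈ -45707.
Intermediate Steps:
Function('u')(B) = 256 (Function('u')(B) = Pow(-4, 4) = 256)
a = Rational(-57, 64) (a = Add(Mul(-4, Pow(256, -1)), Mul(7, Pow(-8, -1))) = Add(Mul(-4, Rational(1, 256)), Mul(7, Rational(-1, 8))) = Add(Rational(-1, 64), Rational(-7, 8)) = Rational(-57, 64) ≈ -0.89063)
Add(Mul(Mul(1, a), 33), Mul(-1, 45678)) = Add(Mul(Mul(1, Rational(-57, 64)), 33), Mul(-1, 45678)) = Add(Mul(Rational(-57, 64), 33), -45678) = Add(Rational(-1881, 64), -45678) = Rational(-2925273, 64)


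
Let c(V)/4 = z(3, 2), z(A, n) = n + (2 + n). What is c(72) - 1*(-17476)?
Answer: 17500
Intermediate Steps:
z(A, n) = 2 + 2*n
c(V) = 24 (c(V) = 4*(2 + 2*2) = 4*(2 + 4) = 4*6 = 24)
c(72) - 1*(-17476) = 24 - 1*(-17476) = 24 + 17476 = 17500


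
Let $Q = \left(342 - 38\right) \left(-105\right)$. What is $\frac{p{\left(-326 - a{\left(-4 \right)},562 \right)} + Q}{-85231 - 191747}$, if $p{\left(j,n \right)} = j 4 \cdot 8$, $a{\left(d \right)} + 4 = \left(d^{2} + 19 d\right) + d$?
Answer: $\frac{6696}{46163} \approx 0.14505$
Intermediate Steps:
$a{\left(d \right)} = -4 + d^{2} + 20 d$ ($a{\left(d \right)} = -4 + \left(\left(d^{2} + 19 d\right) + d\right) = -4 + \left(d^{2} + 20 d\right) = -4 + d^{2} + 20 d$)
$p{\left(j,n \right)} = 32 j$ ($p{\left(j,n \right)} = 4 j 8 = 32 j$)
$Q = -31920$ ($Q = 304 \left(-105\right) = -31920$)
$\frac{p{\left(-326 - a{\left(-4 \right)},562 \right)} + Q}{-85231 - 191747} = \frac{32 \left(-326 - \left(-4 + \left(-4\right)^{2} + 20 \left(-4\right)\right)\right) - 31920}{-85231 - 191747} = \frac{32 \left(-326 - \left(-4 + 16 - 80\right)\right) - 31920}{-276978} = \left(32 \left(-326 - -68\right) - 31920\right) \left(- \frac{1}{276978}\right) = \left(32 \left(-326 + 68\right) - 31920\right) \left(- \frac{1}{276978}\right) = \left(32 \left(-258\right) - 31920\right) \left(- \frac{1}{276978}\right) = \left(-8256 - 31920\right) \left(- \frac{1}{276978}\right) = \left(-40176\right) \left(- \frac{1}{276978}\right) = \frac{6696}{46163}$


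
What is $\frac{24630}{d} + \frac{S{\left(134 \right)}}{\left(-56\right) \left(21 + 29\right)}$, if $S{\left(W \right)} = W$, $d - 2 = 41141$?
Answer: $\frac{31725419}{57600200} \approx 0.55079$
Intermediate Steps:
$d = 41143$ ($d = 2 + 41141 = 41143$)
$\frac{24630}{d} + \frac{S{\left(134 \right)}}{\left(-56\right) \left(21 + 29\right)} = \frac{24630}{41143} + \frac{134}{\left(-56\right) \left(21 + 29\right)} = 24630 \cdot \frac{1}{41143} + \frac{134}{\left(-56\right) 50} = \frac{24630}{41143} + \frac{134}{-2800} = \frac{24630}{41143} + 134 \left(- \frac{1}{2800}\right) = \frac{24630}{41143} - \frac{67}{1400} = \frac{31725419}{57600200}$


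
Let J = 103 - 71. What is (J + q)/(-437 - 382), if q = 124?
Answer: -4/21 ≈ -0.19048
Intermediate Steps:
J = 32
(J + q)/(-437 - 382) = (32 + 124)/(-437 - 382) = 156/(-819) = 156*(-1/819) = -4/21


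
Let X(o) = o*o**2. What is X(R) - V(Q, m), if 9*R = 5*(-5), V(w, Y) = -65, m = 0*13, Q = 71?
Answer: 31760/729 ≈ 43.567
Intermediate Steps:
m = 0
R = -25/9 (R = (5*(-5))/9 = (1/9)*(-25) = -25/9 ≈ -2.7778)
X(o) = o**3
X(R) - V(Q, m) = (-25/9)**3 - 1*(-65) = -15625/729 + 65 = 31760/729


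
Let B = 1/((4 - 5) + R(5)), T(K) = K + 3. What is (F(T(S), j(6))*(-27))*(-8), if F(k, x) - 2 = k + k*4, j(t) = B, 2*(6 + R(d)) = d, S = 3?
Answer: 6912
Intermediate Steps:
R(d) = -6 + d/2
T(K) = 3 + K
B = -2/9 (B = 1/((4 - 5) + (-6 + (½)*5)) = 1/(-1 + (-6 + 5/2)) = 1/(-1 - 7/2) = 1/(-9/2) = -2/9 ≈ -0.22222)
j(t) = -2/9
F(k, x) = 2 + 5*k (F(k, x) = 2 + (k + k*4) = 2 + (k + 4*k) = 2 + 5*k)
(F(T(S), j(6))*(-27))*(-8) = ((2 + 5*(3 + 3))*(-27))*(-8) = ((2 + 5*6)*(-27))*(-8) = ((2 + 30)*(-27))*(-8) = (32*(-27))*(-8) = -864*(-8) = 6912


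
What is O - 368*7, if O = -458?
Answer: -3034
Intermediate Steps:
O - 368*7 = -458 - 368*7 = -458 - 2576 = -3034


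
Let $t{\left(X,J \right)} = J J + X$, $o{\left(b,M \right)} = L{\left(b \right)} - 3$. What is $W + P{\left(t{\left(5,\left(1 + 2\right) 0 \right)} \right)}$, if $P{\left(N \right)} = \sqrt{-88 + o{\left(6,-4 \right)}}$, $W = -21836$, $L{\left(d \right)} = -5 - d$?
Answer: $-21836 + i \sqrt{102} \approx -21836.0 + 10.1 i$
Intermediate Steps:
$o{\left(b,M \right)} = -8 - b$ ($o{\left(b,M \right)} = \left(-5 - b\right) - 3 = -8 - b$)
$t{\left(X,J \right)} = X + J^{2}$ ($t{\left(X,J \right)} = J^{2} + X = X + J^{2}$)
$P{\left(N \right)} = i \sqrt{102}$ ($P{\left(N \right)} = \sqrt{-88 - 14} = \sqrt{-102} = i \sqrt{102}$)
$W + P{\left(t{\left(5,\left(1 + 2\right) 0 \right)} \right)} = -21836 + i \sqrt{102}$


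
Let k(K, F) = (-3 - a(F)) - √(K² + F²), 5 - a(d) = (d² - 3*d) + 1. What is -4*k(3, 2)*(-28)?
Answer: -1008 - 112*√13 ≈ -1411.8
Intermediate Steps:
a(d) = 4 - d² + 3*d (a(d) = 5 - ((d² - 3*d) + 1) = 5 - (1 + d² - 3*d) = 5 + (-1 - d² + 3*d) = 4 - d² + 3*d)
k(K, F) = -7 + F² - √(F² + K²) - 3*F (k(K, F) = (-3 - (4 - F² + 3*F)) - √(K² + F²) = (-3 + (-4 + F² - 3*F)) - √(F² + K²) = (-7 + F² - 3*F) - √(F² + K²) = -7 + F² - √(F² + K²) - 3*F)
-4*k(3, 2)*(-28) = -4*(-7 + 2² - √(2² + 3²) - 3*2)*(-28) = -4*(-7 + 4 - √(4 + 9) - 6)*(-28) = -4*(-7 + 4 - √13 - 6)*(-28) = -4*(-9 - √13)*(-28) = (36 + 4*√13)*(-28) = -1008 - 112*√13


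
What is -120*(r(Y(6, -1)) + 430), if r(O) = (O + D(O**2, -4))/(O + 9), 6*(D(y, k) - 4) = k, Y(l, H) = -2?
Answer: -361360/7 ≈ -51623.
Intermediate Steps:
D(y, k) = 4 + k/6
r(O) = (10/3 + O)/(9 + O) (r(O) = (O + (4 + (1/6)*(-4)))/(O + 9) = (O + (4 - 2/3))/(9 + O) = (O + 10/3)/(9 + O) = (10/3 + O)/(9 + O))
-120*(r(Y(6, -1)) + 430) = -120*((10/3 - 2)/(9 - 2) + 430) = -120*((4/3)/7 + 430) = -120*((1/7)*(4/3) + 430) = -120*(4/21 + 430) = -120*9034/21 = -361360/7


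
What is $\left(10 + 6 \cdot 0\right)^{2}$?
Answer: $100$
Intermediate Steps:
$\left(10 + 6 \cdot 0\right)^{2} = \left(10 + 0\right)^{2} = 10^{2} = 100$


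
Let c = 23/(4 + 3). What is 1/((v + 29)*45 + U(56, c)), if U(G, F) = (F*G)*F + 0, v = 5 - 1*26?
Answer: 7/6752 ≈ 0.0010367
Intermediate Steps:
v = -21 (v = 5 - 26 = -21)
c = 23/7 ≈ 3.2857
U(G, F) = G*F² (U(G, F) = G*F² + 0 = G*F²)
1/((v + 29)*45 + U(56, c)) = 1/((-21 + 29)*45 + 56*(23/7)²) = 1/(8*45 + 56*(529/49)) = 1/(360 + 4232/7) = 1/(6752/7) = 7/6752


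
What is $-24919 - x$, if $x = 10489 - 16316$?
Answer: $-19092$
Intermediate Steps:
$x = -5827$ ($x = 10489 - 16316 = -5827$)
$-24919 - x = -24919 - -5827 = -24919 + 5827 = -19092$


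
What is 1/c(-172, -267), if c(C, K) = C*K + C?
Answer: 1/45752 ≈ 2.1857e-5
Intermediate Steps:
c(C, K) = C + C*K
1/c(-172, -267) = 1/(-172*(1 - 267)) = 1/(-172*(-266)) = 1/45752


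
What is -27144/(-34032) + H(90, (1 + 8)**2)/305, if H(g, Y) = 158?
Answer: 568999/432490 ≈ 1.3156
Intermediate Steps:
-27144/(-34032) + H(90, (1 + 8)**2)/305 = -27144/(-34032) + 158/305 = -27144*(-1/34032) + 158*(1/305) = 1131/1418 + 158/305 = 568999/432490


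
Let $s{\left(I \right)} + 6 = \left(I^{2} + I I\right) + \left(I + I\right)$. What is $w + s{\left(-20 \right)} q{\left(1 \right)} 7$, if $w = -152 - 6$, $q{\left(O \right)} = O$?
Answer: $5120$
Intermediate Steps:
$s{\left(I \right)} = -6 + 2 I + 2 I^{2}$ ($s{\left(I \right)} = -6 + \left(\left(I^{2} + I I\right) + \left(I + I\right)\right) = -6 + \left(\left(I^{2} + I^{2}\right) + 2 I\right) = -6 + \left(2 I^{2} + 2 I\right) = -6 + \left(2 I + 2 I^{2}\right) = -6 + 2 I + 2 I^{2}$)
$w = -158$
$w + s{\left(-20 \right)} q{\left(1 \right)} 7 = -158 + \left(-6 + 2 \left(-20\right) + 2 \left(-20\right)^{2}\right) 1 \cdot 7 = -158 + \left(-6 - 40 + 2 \cdot 400\right) 7 = -158 + \left(-6 - 40 + 800\right) 7 = -158 + 754 \cdot 7 = -158 + 5278 = 5120$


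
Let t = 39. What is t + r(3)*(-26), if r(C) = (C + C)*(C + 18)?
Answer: -3237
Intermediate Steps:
r(C) = 2*C*(18 + C) (r(C) = (2*C)*(18 + C) = 2*C*(18 + C))
t + r(3)*(-26) = 39 + (2*3*(18 + 3))*(-26) = 39 + (2*3*21)*(-26) = 39 + 126*(-26) = 39 - 3276 = -3237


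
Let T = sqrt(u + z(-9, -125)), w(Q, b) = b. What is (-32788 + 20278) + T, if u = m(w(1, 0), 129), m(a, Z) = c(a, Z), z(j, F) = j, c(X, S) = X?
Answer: -12510 + 3*I ≈ -12510.0 + 3.0*I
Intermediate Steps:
m(a, Z) = a
u = 0
T = 3*I (T = sqrt(0 - 9) = sqrt(-9) = 3*I ≈ 3.0*I)
(-32788 + 20278) + T = (-32788 + 20278) + 3*I = -12510 + 3*I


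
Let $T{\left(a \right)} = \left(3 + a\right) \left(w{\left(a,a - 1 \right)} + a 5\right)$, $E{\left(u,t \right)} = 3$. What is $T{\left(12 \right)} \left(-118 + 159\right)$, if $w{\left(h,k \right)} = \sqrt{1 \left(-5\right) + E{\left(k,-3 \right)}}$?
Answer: $36900 + 615 i \sqrt{2} \approx 36900.0 + 869.74 i$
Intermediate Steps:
$w{\left(h,k \right)} = i \sqrt{2}$ ($w{\left(h,k \right)} = \sqrt{1 \left(-5\right) + 3} = \sqrt{-5 + 3} = \sqrt{-2} = i \sqrt{2}$)
$T{\left(a \right)} = \left(3 + a\right) \left(5 a + i \sqrt{2}\right)$ ($T{\left(a \right)} = \left(3 + a\right) \left(i \sqrt{2} + a 5\right) = \left(3 + a\right) \left(i \sqrt{2} + 5 a\right) = \left(3 + a\right) \left(5 a + i \sqrt{2}\right)$)
$T{\left(12 \right)} \left(-118 + 159\right) = \left(5 \cdot 12^{2} + 15 \cdot 12 + 3 i \sqrt{2} + i 12 \sqrt{2}\right) \left(-118 + 159\right) = \left(5 \cdot 144 + 180 + 3 i \sqrt{2} + 12 i \sqrt{2}\right) 41 = \left(720 + 180 + 3 i \sqrt{2} + 12 i \sqrt{2}\right) 41 = \left(900 + 15 i \sqrt{2}\right) 41 = 36900 + 615 i \sqrt{2}$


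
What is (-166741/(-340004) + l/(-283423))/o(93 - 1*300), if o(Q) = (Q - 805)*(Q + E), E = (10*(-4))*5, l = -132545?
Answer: 13189152089/5670168940925104 ≈ 2.3261e-6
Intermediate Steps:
E = -200 (E = -40*5 = -200)
o(Q) = (-805 + Q)*(-200 + Q) (o(Q) = (Q - 805)*(Q - 200) = (-805 + Q)*(-200 + Q))
(-166741/(-340004) + l/(-283423))/o(93 - 1*300) = (-166741/(-340004) - 132545/(-283423))/(161000 + (93 - 1*300)**2 - 1005*(93 - 1*300)) = (-166741*(-1/340004) - 132545*(-1/283423))/(161000 + (93 - 300)**2 - 1005*(93 - 300)) = (166741/340004 + 18935/40489)/(161000 + (-207)**2 - 1005*(-207)) = 13189152089/(13766421956*(161000 + 42849 + 208035)) = (13189152089/13766421956)/411884 = (13189152089/13766421956)*(1/411884) = 13189152089/5670168940925104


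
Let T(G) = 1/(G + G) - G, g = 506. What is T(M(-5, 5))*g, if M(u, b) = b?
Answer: -12397/5 ≈ -2479.4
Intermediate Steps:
T(G) = 1/(2*G) - G
T(M(-5, 5))*g = ((1/2)/5 - 1*5)*506 = ((1/2)*(1/5) - 5)*506 = (1/10 - 5)*506 = -49/10*506 = -12397/5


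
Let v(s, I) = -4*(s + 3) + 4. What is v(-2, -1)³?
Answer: 0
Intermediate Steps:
v(s, I) = -8 - 4*s (v(s, I) = -4*(3 + s) + 4 = (-12 - 4*s) + 4 = -8 - 4*s)
v(-2, -1)³ = (-8 - 4*(-2))³ = (-8 + 8)³ = 0³ = 0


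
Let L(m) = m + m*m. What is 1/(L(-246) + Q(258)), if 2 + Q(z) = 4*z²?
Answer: 1/326524 ≈ 3.0626e-6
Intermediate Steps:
L(m) = m + m²
Q(z) = -2 + 4*z²
1/(L(-246) + Q(258)) = 1/(-246*(1 - 246) + (-2 + 4*258²)) = 1/(-246*(-245) + (-2 + 4*66564)) = 1/(60270 + (-2 + 266256)) = 1/(60270 + 266254) = 1/326524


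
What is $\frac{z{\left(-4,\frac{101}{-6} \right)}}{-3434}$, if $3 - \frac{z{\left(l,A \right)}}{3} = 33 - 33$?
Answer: $- \frac{9}{3434} \approx -0.0026208$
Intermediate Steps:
$z{\left(l,A \right)} = 9$ ($z{\left(l,A \right)} = 9 - 3 \left(33 - 33\right) = 9 - 0 = 9 + 0 = 9$)
$\frac{z{\left(-4,\frac{101}{-6} \right)}}{-3434} = \frac{9}{-3434} = 9 \left(- \frac{1}{3434}\right) = - \frac{9}{3434}$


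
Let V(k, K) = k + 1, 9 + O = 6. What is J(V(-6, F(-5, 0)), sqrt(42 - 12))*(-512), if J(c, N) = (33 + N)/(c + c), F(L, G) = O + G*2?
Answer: 8448/5 + 256*sqrt(30)/5 ≈ 1970.0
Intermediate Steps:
O = -3 (O = -9 + 6 = -3)
F(L, G) = -3 + 2*G (F(L, G) = -3 + G*2 = -3 + 2*G)
V(k, K) = 1 + k
J(c, N) = (33 + N)/(2*c) (J(c, N) = (33 + N)/((2*c)) = (33 + N)*(1/(2*c)) = (33 + N)/(2*c))
J(V(-6, F(-5, 0)), sqrt(42 - 12))*(-512) = ((33 + sqrt(42 - 12))/(2*(1 - 6)))*(-512) = ((1/2)*(33 + sqrt(30))/(-5))*(-512) = ((1/2)*(-1/5)*(33 + sqrt(30)))*(-512) = (-33/10 - sqrt(30)/10)*(-512) = 8448/5 + 256*sqrt(30)/5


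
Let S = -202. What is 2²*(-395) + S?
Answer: -1782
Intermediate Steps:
2²*(-395) + S = 2²*(-395) - 202 = 4*(-395) - 202 = -1580 - 202 = -1782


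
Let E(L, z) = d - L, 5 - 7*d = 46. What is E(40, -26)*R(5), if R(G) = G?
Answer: -1605/7 ≈ -229.29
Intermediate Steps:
d = -41/7 (d = 5/7 - 1/7*46 = 5/7 - 46/7 = -41/7 ≈ -5.8571)
E(L, z) = -41/7 - L
E(40, -26)*R(5) = (-41/7 - 1*40)*5 = (-41/7 - 40)*5 = -321/7*5 = -1605/7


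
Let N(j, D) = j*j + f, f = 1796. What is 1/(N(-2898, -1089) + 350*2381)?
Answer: 1/9233550 ≈ 1.0830e-7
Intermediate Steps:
N(j, D) = 1796 + j**2 (N(j, D) = j*j + 1796 = j**2 + 1796 = 1796 + j**2)
1/(N(-2898, -1089) + 350*2381) = 1/((1796 + (-2898)**2) + 350*2381) = 1/((1796 + 8398404) + 833350) = 1/(8400200 + 833350) = 1/9233550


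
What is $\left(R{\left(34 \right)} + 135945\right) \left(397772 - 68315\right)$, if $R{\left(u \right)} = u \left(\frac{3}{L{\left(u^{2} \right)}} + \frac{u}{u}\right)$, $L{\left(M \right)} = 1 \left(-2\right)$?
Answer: $44782431096$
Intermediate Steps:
$L{\left(M \right)} = -2$
$R{\left(u \right)} = - \frac{u}{2}$ ($R{\left(u \right)} = u \left(\frac{3}{-2} + \frac{u}{u}\right) = u \left(3 \left(- \frac{1}{2}\right) + 1\right) = u \left(- \frac{3}{2} + 1\right) = u \left(- \frac{1}{2}\right) = - \frac{u}{2}$)
$\left(R{\left(34 \right)} + 135945\right) \left(397772 - 68315\right) = \left(\left(- \frac{1}{2}\right) 34 + 135945\right) \left(397772 - 68315\right) = \left(-17 + 135945\right) 329457 = 135928 \cdot 329457 = 44782431096$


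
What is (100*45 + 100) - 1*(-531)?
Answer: 5131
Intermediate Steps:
(100*45 + 100) - 1*(-531) = (4500 + 100) + 531 = 4600 + 531 = 5131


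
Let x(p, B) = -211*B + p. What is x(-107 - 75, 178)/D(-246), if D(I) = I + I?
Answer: 3145/41 ≈ 76.707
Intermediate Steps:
D(I) = 2*I
x(p, B) = p - 211*B
x(-107 - 75, 178)/D(-246) = ((-107 - 75) - 211*178)/((2*(-246))) = (-182 - 37558)/(-492) = -37740*(-1/492) = 3145/41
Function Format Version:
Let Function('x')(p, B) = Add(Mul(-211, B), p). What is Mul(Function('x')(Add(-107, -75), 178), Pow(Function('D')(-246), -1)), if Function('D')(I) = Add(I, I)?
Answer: Rational(3145, 41) ≈ 76.707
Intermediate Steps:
Function('D')(I) = Mul(2, I)
Function('x')(p, B) = Add(p, Mul(-211, B))
Mul(Function('x')(Add(-107, -75), 178), Pow(Function('D')(-246), -1)) = Mul(Add(Add(-107, -75), Mul(-211, 178)), Pow(Mul(2, -246), -1)) = Mul(Add(-182, -37558), Pow(-492, -1)) = Mul(-37740, Rational(-1, 492)) = Rational(3145, 41)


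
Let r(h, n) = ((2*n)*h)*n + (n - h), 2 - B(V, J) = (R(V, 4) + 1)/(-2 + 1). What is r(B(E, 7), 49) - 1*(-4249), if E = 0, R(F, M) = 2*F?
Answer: 18701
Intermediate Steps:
B(V, J) = 3 + 2*V (B(V, J) = 2 - (2*V + 1)/(-2 + 1) = 2 - (1 + 2*V)/(-1) = 2 - (1 + 2*V)*(-1) = 2 - (-1 - 2*V) = 2 + (1 + 2*V) = 3 + 2*V)
r(h, n) = n - h + 2*h*n² (r(h, n) = (2*h*n)*n + (n - h) = 2*h*n² + (n - h) = n - h + 2*h*n²)
r(B(E, 7), 49) - 1*(-4249) = (49 - (3 + 2*0) + 2*(3 + 2*0)*49²) - 1*(-4249) = (49 - (3 + 0) + 2*(3 + 0)*2401) + 4249 = (49 - 1*3 + 2*3*2401) + 4249 = (49 - 3 + 14406) + 4249 = 14452 + 4249 = 18701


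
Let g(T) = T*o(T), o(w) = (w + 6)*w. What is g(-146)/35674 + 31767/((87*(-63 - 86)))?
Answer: -6636326513/77073677 ≈ -86.104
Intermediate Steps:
o(w) = w*(6 + w) (o(w) = (6 + w)*w = w*(6 + w))
g(T) = T**2*(6 + T) (g(T) = T*(T*(6 + T)) = T**2*(6 + T))
g(-146)/35674 + 31767/((87*(-63 - 86))) = ((-146)**2*(6 - 146))/35674 + 31767/((87*(-63 - 86))) = (21316*(-140))*(1/35674) + 31767/((87*(-149))) = -2984240*1/35674 + 31767/(-12963) = -1492120/17837 + 31767*(-1/12963) = -1492120/17837 - 10589/4321 = -6636326513/77073677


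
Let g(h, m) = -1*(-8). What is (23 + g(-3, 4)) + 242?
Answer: 273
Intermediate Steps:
g(h, m) = 8
(23 + g(-3, 4)) + 242 = (23 + 8) + 242 = 31 + 242 = 273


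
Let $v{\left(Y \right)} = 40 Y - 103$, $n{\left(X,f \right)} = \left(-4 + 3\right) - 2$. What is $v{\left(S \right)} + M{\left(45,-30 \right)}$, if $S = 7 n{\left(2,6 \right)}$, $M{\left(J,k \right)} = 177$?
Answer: $-766$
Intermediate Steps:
$n{\left(X,f \right)} = -3$ ($n{\left(X,f \right)} = -1 - 2 = -3$)
$S = -21$ ($S = 7 \left(-3\right) = -21$)
$v{\left(Y \right)} = -103 + 40 Y$ ($v{\left(Y \right)} = 40 Y - 103 = -103 + 40 Y$)
$v{\left(S \right)} + M{\left(45,-30 \right)} = \left(-103 + 40 \left(-21\right)\right) + 177 = \left(-103 - 840\right) + 177 = -943 + 177 = -766$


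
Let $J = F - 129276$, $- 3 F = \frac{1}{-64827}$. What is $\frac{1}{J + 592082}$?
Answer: $\frac{194481}{90006973687} \approx 2.1607 \cdot 10^{-6}$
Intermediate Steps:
$F = \frac{1}{194481}$ ($F = - \frac{1}{3 \left(-64827\right)} = \left(- \frac{1}{3}\right) \left(- \frac{1}{64827}\right) = \frac{1}{194481} \approx 5.1419 \cdot 10^{-6}$)
$J = - \frac{25141725755}{194481}$ ($J = \frac{1}{194481} - 129276 = - \frac{25141725755}{194481} \approx -1.2928 \cdot 10^{5}$)
$\frac{1}{J + 592082} = \frac{1}{- \frac{25141725755}{194481} + 592082} = \frac{1}{\frac{90006973687}{194481}} = \frac{194481}{90006973687}$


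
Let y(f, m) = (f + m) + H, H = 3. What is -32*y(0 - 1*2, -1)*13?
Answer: 0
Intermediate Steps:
y(f, m) = 3 + f + m (y(f, m) = (f + m) + 3 = 3 + f + m)
-32*y(0 - 1*2, -1)*13 = -32*(3 + (0 - 1*2) - 1)*13 = -32*(3 + (0 - 2) - 1)*13 = -32*(3 - 2 - 1)*13 = -32*0*13 = 0*13 = 0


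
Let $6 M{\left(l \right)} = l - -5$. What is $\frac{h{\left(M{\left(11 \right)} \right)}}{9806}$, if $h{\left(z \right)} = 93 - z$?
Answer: $\frac{271}{29418} \approx 0.009212$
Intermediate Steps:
$M{\left(l \right)} = \frac{5}{6} + \frac{l}{6}$ ($M{\left(l \right)} = \frac{l - -5}{6} = \frac{l + 5}{6} = \frac{5 + l}{6} = \frac{5}{6} + \frac{l}{6}$)
$\frac{h{\left(M{\left(11 \right)} \right)}}{9806} = \frac{93 - \left(\frac{5}{6} + \frac{1}{6} \cdot 11\right)}{9806} = \left(93 - \left(\frac{5}{6} + \frac{11}{6}\right)\right) \frac{1}{9806} = \left(93 - \frac{8}{3}\right) \frac{1}{9806} = \frac{271}{3} \cdot \frac{1}{9806} = \frac{271}{29418}$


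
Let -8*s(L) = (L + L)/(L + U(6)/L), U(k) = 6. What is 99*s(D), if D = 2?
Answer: -99/10 ≈ -9.9000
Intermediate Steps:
s(L) = -L/(4*(L + 6/L)) (s(L) = -(L + L)/(8*(L + 6/L)) = -2*L/(8*(L + 6/L)) = -L/(4*(L + 6/L)))
99*s(D) = 99*(-1*2²/(24 + 4*2²)) = 99*(-1*4/(24 + 4*4)) = 99*(-1*4/(24 + 16)) = 99*(-1*4/40) = 99*(-1*4*1/40) = 99*(-⅒) = -99/10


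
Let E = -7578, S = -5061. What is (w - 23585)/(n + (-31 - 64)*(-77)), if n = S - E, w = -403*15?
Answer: -14815/4916 ≈ -3.0136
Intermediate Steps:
w = -6045
n = 2517 (n = -5061 - 1*(-7578) = -5061 + 7578 = 2517)
(w - 23585)/(n + (-31 - 64)*(-77)) = (-6045 - 23585)/(2517 + (-31 - 64)*(-77)) = -29630/(2517 - 95*(-77)) = -29630/(2517 + 7315) = -29630/9832 = -29630*1/9832 = -14815/4916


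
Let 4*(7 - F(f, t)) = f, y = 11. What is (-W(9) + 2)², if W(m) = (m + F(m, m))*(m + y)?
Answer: 74529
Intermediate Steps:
F(f, t) = 7 - f/4
W(m) = (7 + 3*m/4)*(11 + m) (W(m) = (m + (7 - m/4))*(m + 11) = (7 + 3*m/4)*(11 + m))
(-W(9) + 2)² = (-(77 + (¾)*9² + (61/4)*9) + 2)² = (-(77 + (¾)*81 + 549/4) + 2)² = (-(77 + 243/4 + 549/4) + 2)² = (-1*275 + 2)² = (-275 + 2)² = (-273)² = 74529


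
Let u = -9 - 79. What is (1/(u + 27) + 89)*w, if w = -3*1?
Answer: -16284/61 ≈ -266.95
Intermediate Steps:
u = -88
w = -3
(1/(u + 27) + 89)*w = (1/(-88 + 27) + 89)*(-3) = (1/(-61) + 89)*(-3) = (-1/61 + 89)*(-3) = (5428/61)*(-3) = -16284/61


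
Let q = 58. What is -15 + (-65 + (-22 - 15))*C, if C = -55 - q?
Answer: 11511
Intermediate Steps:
C = -113 (C = -55 - 1*58 = -55 - 58 = -113)
-15 + (-65 + (-22 - 15))*C = -15 + (-65 + (-22 - 15))*(-113) = -15 + (-65 - 37)*(-113) = -15 - 102*(-113) = -15 + 11526 = 11511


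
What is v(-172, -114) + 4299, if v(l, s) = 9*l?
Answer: 2751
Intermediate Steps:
v(-172, -114) + 4299 = 9*(-172) + 4299 = -1548 + 4299 = 2751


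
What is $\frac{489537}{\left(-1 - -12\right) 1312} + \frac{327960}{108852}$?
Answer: $\frac{4835016687}{130912672} \approx 36.933$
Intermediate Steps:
$\frac{489537}{\left(-1 - -12\right) 1312} + \frac{327960}{108852} = \frac{489537}{\left(-1 + 12\right) 1312} + 327960 \cdot \frac{1}{108852} = \frac{489537}{11 \cdot 1312} + \frac{27330}{9071} = \frac{489537}{14432} + \frac{27330}{9071} = \frac{4835016687}{130912672}$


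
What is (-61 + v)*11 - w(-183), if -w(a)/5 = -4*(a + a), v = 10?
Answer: 6759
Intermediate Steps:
w(a) = 40*a (w(a) = -(-20)*(a + a) = -(-20)*2*a = -(-40)*a = 40*a)
(-61 + v)*11 - w(-183) = (-61 + 10)*11 - 40*(-183) = -51*11 - 1*(-7320) = -561 + 7320 = 6759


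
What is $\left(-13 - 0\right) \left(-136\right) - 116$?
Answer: $1652$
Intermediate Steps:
$\left(-13 - 0\right) \left(-136\right) - 116 = \left(-13 + 0\right) \left(-136\right) - 116 = \left(-13\right) \left(-136\right) - 116 = 1768 - 116 = 1652$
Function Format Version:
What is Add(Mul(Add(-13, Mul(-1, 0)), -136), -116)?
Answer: 1652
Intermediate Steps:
Add(Mul(Add(-13, Mul(-1, 0)), -136), -116) = Add(Mul(Add(-13, 0), -136), -116) = Add(Mul(-13, -136), -116) = Add(1768, -116) = 1652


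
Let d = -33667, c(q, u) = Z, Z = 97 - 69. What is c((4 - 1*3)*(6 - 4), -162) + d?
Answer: -33639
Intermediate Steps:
Z = 28
c(q, u) = 28
c((4 - 1*3)*(6 - 4), -162) + d = 28 - 33667 = -33639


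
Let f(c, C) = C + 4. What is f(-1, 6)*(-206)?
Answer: -2060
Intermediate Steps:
f(c, C) = 4 + C
f(-1, 6)*(-206) = (4 + 6)*(-206) = 10*(-206) = -2060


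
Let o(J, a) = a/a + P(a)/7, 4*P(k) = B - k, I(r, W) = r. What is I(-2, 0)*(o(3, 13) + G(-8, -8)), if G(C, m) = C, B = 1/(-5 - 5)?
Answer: 2091/140 ≈ 14.936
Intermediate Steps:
B = -⅒ (B = 1/(-10) = -⅒ ≈ -0.10000)
P(k) = -1/40 - k/4 (P(k) = (-⅒ - k)/4 = -1/40 - k/4)
o(J, a) = 279/280 - a/28 (o(J, a) = a/a + (-1/40 - a/4)/7 = 1 + (-1/40 - a/4)*(⅐) = 1 + (-1/280 - a/28) = 279/280 - a/28)
I(-2, 0)*(o(3, 13) + G(-8, -8)) = -2*((279/280 - 1/28*13) - 8) = -2*((279/280 - 13/28) - 8) = -2*(149/280 - 8) = -2*(-2091/280) = 2091/140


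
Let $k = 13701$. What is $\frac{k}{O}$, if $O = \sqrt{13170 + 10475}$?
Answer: $\frac{13701 \sqrt{23645}}{23645} \approx 89.101$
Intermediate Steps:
$O = \sqrt{23645} \approx 153.77$
$\frac{k}{O} = \frac{13701}{\sqrt{23645}} = 13701 \frac{\sqrt{23645}}{23645} = \frac{13701 \sqrt{23645}}{23645}$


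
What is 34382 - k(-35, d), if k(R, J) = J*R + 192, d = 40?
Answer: 35590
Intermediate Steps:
k(R, J) = 192 + J*R
34382 - k(-35, d) = 34382 - (192 + 40*(-35)) = 34382 - (192 - 1400) = 34382 - 1*(-1208) = 34382 + 1208 = 35590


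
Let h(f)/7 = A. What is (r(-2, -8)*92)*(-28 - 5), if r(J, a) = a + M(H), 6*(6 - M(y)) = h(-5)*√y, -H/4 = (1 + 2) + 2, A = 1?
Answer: 6072 + 7084*I*√5 ≈ 6072.0 + 15840.0*I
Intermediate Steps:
H = -20 (H = -4*((1 + 2) + 2) = -4*(3 + 2) = -4*5 = -20)
h(f) = 7 (h(f) = 7*1 = 7)
M(y) = 6 - 7*√y/6
r(J, a) = 6 + a - 7*I*√5/3 (r(J, a) = a + (6 - 7*I*√5/3) = 6 + a - 7*I*√5/3)
(r(-2, -8)*92)*(-28 - 5) = ((6 - 8 - 7*I*√5/3)*92)*(-28 - 5) = ((-2 - 7*I*√5/3)*92)*(-33) = (-184 - 644*I*√5/3)*(-33) = 6072 + 7084*I*√5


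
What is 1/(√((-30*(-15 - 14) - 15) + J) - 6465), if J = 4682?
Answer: -6465/41790688 - 7*√113/41790688 ≈ -0.00015648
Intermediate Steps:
1/(√((-30*(-15 - 14) - 15) + J) - 6465) = 1/(√((-30*(-15 - 14) - 15) + 4682) - 6465) = 1/(√((-30*(-29) - 15) + 4682) - 6465) = 1/(√((870 - 15) + 4682) - 6465) = 1/(√(855 + 4682) - 6465) = 1/(√5537 - 6465) = 1/(7*√113 - 6465) = 1/(-6465 + 7*√113)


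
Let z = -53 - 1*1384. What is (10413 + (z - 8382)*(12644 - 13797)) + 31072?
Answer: 11362792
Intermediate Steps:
z = -1437 (z = -53 - 1384 = -1437)
(10413 + (z - 8382)*(12644 - 13797)) + 31072 = (10413 + (-1437 - 8382)*(12644 - 13797)) + 31072 = (10413 - 9819*(-1153)) + 31072 = (10413 + 11321307) + 31072 = 11331720 + 31072 = 11362792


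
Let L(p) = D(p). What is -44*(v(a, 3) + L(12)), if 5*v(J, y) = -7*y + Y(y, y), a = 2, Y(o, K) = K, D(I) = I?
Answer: -1848/5 ≈ -369.60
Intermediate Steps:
L(p) = p
v(J, y) = -6*y/5 (v(J, y) = (-7*y + y)/5 = (-6*y)/5 = -6*y/5)
-44*(v(a, 3) + L(12)) = -44*(-6/5*3 + 12) = -44*(-18/5 + 12) = -44*42/5 = -1848/5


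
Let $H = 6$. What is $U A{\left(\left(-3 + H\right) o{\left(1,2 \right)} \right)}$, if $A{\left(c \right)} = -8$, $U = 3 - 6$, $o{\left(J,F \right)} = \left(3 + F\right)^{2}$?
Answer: $24$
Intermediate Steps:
$U = -3$
$U A{\left(\left(-3 + H\right) o{\left(1,2 \right)} \right)} = \left(-3\right) \left(-8\right) = 24$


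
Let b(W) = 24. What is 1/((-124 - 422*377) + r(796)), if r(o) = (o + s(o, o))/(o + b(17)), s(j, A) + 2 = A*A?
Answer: -82/12992435 ≈ -6.3114e-6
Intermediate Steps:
s(j, A) = -2 + A² (s(j, A) = -2 + A*A = -2 + A²)
r(o) = (-2 + o + o²)/(24 + o) (r(o) = (o + (-2 + o²))/(o + 24) = (-2 + o + o²)/(24 + o))
1/((-124 - 422*377) + r(796)) = 1/((-124 - 422*377) + (-2 + 796 + 796²)/(24 + 796)) = 1/((-124 - 159094) + (-2 + 796 + 633616)/820) = 1/(-159218 + (1/820)*634410) = 1/(-159218 + 63441/82) = 1/(-12992435/82) = -82/12992435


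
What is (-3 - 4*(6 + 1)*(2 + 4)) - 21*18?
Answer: -549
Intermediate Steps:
(-3 - 4*(6 + 1)*(2 + 4)) - 21*18 = (-3 - 28*6) - 378 = (-3 - 4*42) - 378 = (-3 - 168) - 378 = -171 - 378 = -549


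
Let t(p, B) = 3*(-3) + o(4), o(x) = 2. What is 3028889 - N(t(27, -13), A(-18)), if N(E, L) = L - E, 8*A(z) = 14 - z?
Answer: 3028878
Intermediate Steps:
A(z) = 7/4 - z/8 (A(z) = (14 - z)/8 = 7/4 - z/8)
t(p, B) = -7 (t(p, B) = 3*(-3) + 2 = -9 + 2 = -7)
3028889 - N(t(27, -13), A(-18)) = 3028889 - ((7/4 - ⅛*(-18)) - 1*(-7)) = 3028889 - ((7/4 + 9/4) + 7) = 3028889 - (4 + 7) = 3028889 - 1*11 = 3028889 - 11 = 3028878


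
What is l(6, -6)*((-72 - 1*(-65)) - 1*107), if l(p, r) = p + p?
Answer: -1368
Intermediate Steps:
l(p, r) = 2*p
l(6, -6)*((-72 - 1*(-65)) - 1*107) = (2*6)*((-72 - 1*(-65)) - 1*107) = 12*((-72 + 65) - 107) = 12*(-7 - 107) = 12*(-114) = -1368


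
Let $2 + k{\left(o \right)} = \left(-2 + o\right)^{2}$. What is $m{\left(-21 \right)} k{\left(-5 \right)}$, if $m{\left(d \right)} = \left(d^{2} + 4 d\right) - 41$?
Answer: $14852$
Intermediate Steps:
$k{\left(o \right)} = -2 + \left(-2 + o\right)^{2}$
$m{\left(d \right)} = -41 + d^{2} + 4 d$
$m{\left(-21 \right)} k{\left(-5 \right)} = \left(-41 + \left(-21\right)^{2} + 4 \left(-21\right)\right) \left(-2 + \left(-2 - 5\right)^{2}\right) = \left(-41 + 441 - 84\right) \left(-2 + \left(-7\right)^{2}\right) = 316 \left(-2 + 49\right) = 316 \cdot 47 = 14852$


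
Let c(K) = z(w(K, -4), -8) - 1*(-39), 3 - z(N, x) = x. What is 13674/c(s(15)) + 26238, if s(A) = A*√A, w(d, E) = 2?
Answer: 662787/25 ≈ 26511.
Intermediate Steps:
s(A) = A^(3/2)
z(N, x) = 3 - x
c(K) = 50 (c(K) = (3 - 1*(-8)) - 1*(-39) = (3 + 8) + 39 = 11 + 39 = 50)
13674/c(s(15)) + 26238 = 13674/50 + 26238 = 13674*(1/50) + 26238 = 6837/25 + 26238 = 662787/25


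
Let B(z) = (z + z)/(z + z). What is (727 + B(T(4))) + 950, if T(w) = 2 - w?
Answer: 1678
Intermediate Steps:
B(z) = 1 (B(z) = (2*z)/((2*z)) = (2*z)*(1/(2*z)) = 1)
(727 + B(T(4))) + 950 = (727 + 1) + 950 = 728 + 950 = 1678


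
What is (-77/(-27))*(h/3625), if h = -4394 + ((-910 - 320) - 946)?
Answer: -11242/2175 ≈ -5.1687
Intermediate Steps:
h = -6570 (h = -4394 + (-1230 - 946) = -4394 - 2176 = -6570)
(-77/(-27))*(h/3625) = (-77/(-27))*(-6570/3625) = (-77*(-1/27))*(-6570*1/3625) = (77/27)*(-1314/725) = -11242/2175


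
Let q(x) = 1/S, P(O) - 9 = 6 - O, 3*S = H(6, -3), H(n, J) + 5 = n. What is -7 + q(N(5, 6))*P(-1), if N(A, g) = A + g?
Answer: 41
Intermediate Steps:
H(n, J) = -5 + n
S = 1/3 (S = (-5 + 6)/3 = (1/3)*1 = 1/3 ≈ 0.33333)
P(O) = 15 - O (P(O) = 9 + (6 - O) = 15 - O)
q(x) = 3 (q(x) = 1/(1/3) = 3)
-7 + q(N(5, 6))*P(-1) = -7 + 3*(15 - 1*(-1)) = -7 + 3*(15 + 1) = -7 + 3*16 = -7 + 48 = 41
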